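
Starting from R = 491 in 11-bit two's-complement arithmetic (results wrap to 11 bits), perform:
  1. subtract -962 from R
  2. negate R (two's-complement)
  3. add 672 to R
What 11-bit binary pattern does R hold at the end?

10011110011

Start: R = 491 = 00111101011.
R = 491 − (-962) = 1453; wraps to -595 = 10110101101
R = −(-595) = 595 = 01001010011
R = 595 + 672 = 1267; wraps to -781 = 10011110011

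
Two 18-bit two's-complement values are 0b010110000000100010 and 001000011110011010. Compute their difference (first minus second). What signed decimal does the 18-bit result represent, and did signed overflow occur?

55432; no overflow

0b010110000000100010 → 010110000000100010 = 90146 (signed)
001000011110011010 = 34714 (signed)
Subtract via negate-and-add: invert 001000011110011010 + 1 = 110111100001100110 (i.e. -34714).
  010110000000100010
+ 110111100001100110
= 001101100010001000  (discard carry-out 1)
Result 001101100010001000: MSB = 0 → value 55432.
Addends (after negating the subtrahend) have opposite signs, so signed overflow cannot occur.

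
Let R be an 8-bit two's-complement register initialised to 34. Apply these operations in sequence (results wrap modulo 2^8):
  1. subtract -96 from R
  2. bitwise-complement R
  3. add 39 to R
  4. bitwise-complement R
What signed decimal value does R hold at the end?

91

Start: R = 34 = 00100010.
R = 34 − (-96) = 130; wraps to -126 = 10000010
R = NOT 10000010 = 01111101 = 125
R = 125 + 39 = 164; wraps to -92 = 10100100
R = NOT 10100100 = 01011011 = 91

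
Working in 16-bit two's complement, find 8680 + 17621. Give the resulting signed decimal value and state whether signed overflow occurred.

8680 → 0010000111101000
17621 → 0100010011010101
  0010000111101000
+ 0100010011010101
= 0110011010111101
Result 0110011010111101: MSB = 0 → value 26301.
Both addends are non-negative and so is the stored result: no signed overflow.

26301; no overflow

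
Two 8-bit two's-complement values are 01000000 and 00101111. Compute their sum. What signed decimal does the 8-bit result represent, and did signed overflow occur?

111; no overflow

01000000 = 64 (signed)
00101111 = 47 (signed)
  01000000
+ 00101111
= 01101111
Result 01101111: MSB = 0 → value 111.
Both addends are non-negative and so is the stored result: no signed overflow.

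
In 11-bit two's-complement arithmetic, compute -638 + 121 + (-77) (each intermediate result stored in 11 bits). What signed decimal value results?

-594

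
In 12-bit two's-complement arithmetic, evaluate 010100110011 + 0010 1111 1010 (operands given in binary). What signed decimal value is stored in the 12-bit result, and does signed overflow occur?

010100110011 = 1331 (signed)
0010 1111 1010 → 001011111010 = 762 (signed)
  010100110011
+ 001011111010
= 100000101101
Result 100000101101: MSB = 1 → 2093 − 4096 = -2003.
Both addends are non-negative but the stored result is negative: signed overflow. The true value 1331 + 762 = 2093 lies outside [-2048, 2047].

-2003; overflow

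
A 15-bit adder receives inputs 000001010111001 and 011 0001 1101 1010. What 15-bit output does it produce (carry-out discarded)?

011010010010011

  000001010111001
+ 011000111011010
= 011010010010011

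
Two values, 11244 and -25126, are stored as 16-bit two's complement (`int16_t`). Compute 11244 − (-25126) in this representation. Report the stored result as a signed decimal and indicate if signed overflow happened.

-29166; overflow

11244 → 0010101111101100
-25126 → 1001110111011010
Subtract via negate-and-add: invert 1001110111011010 + 1 = 0110001000100110 (i.e. 25126).
  0010101111101100
+ 0110001000100110
= 1000111000010010
Result 1000111000010010: MSB = 1 → 36370 − 65536 = -29166.
Both addends (after negating the subtrahend) are non-negative but the stored result is negative: signed overflow. The true value 11244 − (-25126) = 36370 lies outside [-32768, 32767].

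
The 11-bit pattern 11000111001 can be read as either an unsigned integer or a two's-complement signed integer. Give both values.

Unsigned: 11000111001 = 1593.
Signed: MSB=1 → 1593 − 2048 = -455.

unsigned = 1593, signed = -455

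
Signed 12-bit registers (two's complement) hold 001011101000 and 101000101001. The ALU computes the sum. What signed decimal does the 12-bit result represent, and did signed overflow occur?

001011101000 = 744 (signed)
101000101001 = -1495 (signed)
  001011101000
+ 101000101001
= 110100010001
Result 110100010001: MSB = 1 → 3345 − 4096 = -751.
Addends have opposite signs, so signed overflow cannot occur.

-751; no overflow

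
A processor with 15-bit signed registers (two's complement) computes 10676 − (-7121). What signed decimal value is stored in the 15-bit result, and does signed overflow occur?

10676 → 010100110110100
-7121 → 110010000101111
Subtract via negate-and-add: invert 110010000101111 + 1 = 001101111010001 (i.e. 7121).
  010100110110100
+ 001101111010001
= 100010110000101
Result 100010110000101: MSB = 1 → 17797 − 32768 = -14971.
Both addends (after negating the subtrahend) are non-negative but the stored result is negative: signed overflow. The true value 10676 − (-7121) = 17797 lies outside [-16384, 16383].

-14971; overflow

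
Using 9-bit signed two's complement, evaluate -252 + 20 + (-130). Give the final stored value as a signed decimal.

-252 + 20 = -232 (100011000)
-232 + (-130) = -362 → wraps to 150 (010010110)

150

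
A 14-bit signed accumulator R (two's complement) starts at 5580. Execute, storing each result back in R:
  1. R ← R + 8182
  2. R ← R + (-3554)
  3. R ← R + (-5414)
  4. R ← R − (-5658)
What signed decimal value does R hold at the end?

-5932

Start: R = 5580 = 01010111001100.
R = 5580 + 8182 = 13762; wraps to -2622 = 11010111000010
R = -2622 + (-3554) = -6176 = 10011111100000
R = -6176 + (-5414) = -11590; wraps to 4794 = 01001010111010
R = 4794 − (-5658) = 10452; wraps to -5932 = 10100011010100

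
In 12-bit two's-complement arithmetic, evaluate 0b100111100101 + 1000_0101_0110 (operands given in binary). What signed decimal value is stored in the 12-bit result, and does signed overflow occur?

0b100111100101 → 100111100101 = -1563 (signed)
1000_0101_0110 → 100001010110 = -1962 (signed)
  100111100101
+ 100001010110
= 001000111011  (discard carry-out 1)
Result 001000111011: MSB = 0 → value 571.
Both addends are negative but the stored result is non-negative: signed overflow. The true value -1563 + (-1962) = -3525 lies outside [-2048, 2047].

571; overflow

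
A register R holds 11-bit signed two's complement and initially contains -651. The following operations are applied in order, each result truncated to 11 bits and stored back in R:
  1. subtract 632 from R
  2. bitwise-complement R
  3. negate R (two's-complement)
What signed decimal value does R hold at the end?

766

Start: R = -651 = 10101110101.
R = -651 − 632 = -1283; wraps to 765 = 01011111101
R = NOT 01011111101 = 10100000010 = -766
R = −(-766) = 766 = 01011111110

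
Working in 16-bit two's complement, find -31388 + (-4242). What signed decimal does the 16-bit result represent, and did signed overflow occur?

-31388 → 1000010101100100
-4242 → 1110111101101110
  1000010101100100
+ 1110111101101110
= 0111010011010010  (discard carry-out 1)
Result 0111010011010010: MSB = 0 → value 29906.
Both addends are negative but the stored result is non-negative: signed overflow. The true value -31388 + (-4242) = -35630 lies outside [-32768, 32767].

29906; overflow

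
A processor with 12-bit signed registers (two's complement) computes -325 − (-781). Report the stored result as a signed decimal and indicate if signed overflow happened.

-325 → 111010111011
-781 → 110011110011
Subtract via negate-and-add: invert 110011110011 + 1 = 001100001101 (i.e. 781).
  111010111011
+ 001100001101
= 000111001000  (discard carry-out 1)
Result 000111001000: MSB = 0 → value 456.
Addends (after negating the subtrahend) have opposite signs, so signed overflow cannot occur.

456; no overflow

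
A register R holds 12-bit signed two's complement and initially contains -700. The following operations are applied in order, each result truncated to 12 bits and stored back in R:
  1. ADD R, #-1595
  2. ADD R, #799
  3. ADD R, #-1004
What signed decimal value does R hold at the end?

1596

Start: R = -700 = 110101000100.
R = -700 + (-1595) = -2295; wraps to 1801 = 011100001001
R = 1801 + 799 = 2600; wraps to -1496 = 101000101000
R = -1496 + (-1004) = -2500; wraps to 1596 = 011000111100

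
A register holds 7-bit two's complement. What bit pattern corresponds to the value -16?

1110000

|-16| = 16 = 0010000 in 7 bits.
Invert the bits: 1101111. Add 1: 1110000.
Check: 1110000 reads as 112 − 128 = -16.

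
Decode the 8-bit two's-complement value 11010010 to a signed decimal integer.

-46

MSB is 1, so the value is negative.
Unsigned reading: 210. Subtract 2^8 = 256: 210 − 256 = -46.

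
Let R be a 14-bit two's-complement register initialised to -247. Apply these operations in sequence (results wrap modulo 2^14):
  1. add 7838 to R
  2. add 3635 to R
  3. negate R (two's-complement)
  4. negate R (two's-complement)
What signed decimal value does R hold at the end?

-5158

Start: R = -247 = 11111100001001.
R = -247 + 7838 = 7591 = 01110110100111
R = 7591 + 3635 = 11226; wraps to -5158 = 10101111011010
R = −(-5158) = 5158 = 01010000100110
R = −(5158) = -5158 = 10101111011010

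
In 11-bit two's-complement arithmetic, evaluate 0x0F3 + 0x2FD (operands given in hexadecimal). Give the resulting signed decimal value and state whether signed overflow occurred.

1008; no overflow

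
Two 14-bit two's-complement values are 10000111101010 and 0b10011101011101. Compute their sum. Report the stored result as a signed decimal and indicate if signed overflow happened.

2375; overflow

10000111101010 = -7702 (signed)
0b10011101011101 → 10011101011101 = -6307 (signed)
  10000111101010
+ 10011101011101
= 00100101000111  (discard carry-out 1)
Result 00100101000111: MSB = 0 → value 2375.
Both addends are negative but the stored result is non-negative: signed overflow. The true value -7702 + (-6307) = -14009 lies outside [-8192, 8191].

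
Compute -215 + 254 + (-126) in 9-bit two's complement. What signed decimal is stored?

-87

-215 + 254 = 39 (000100111)
39 + (-126) = -87 (110101001)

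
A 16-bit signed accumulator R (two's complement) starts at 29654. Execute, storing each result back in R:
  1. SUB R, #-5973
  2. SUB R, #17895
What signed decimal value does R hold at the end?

Start: R = 29654 = 0111001111010110.
R = 29654 − (-5973) = 35627; wraps to -29909 = 1000101100101011
R = -29909 − 17895 = -47804; wraps to 17732 = 0100010101000100

17732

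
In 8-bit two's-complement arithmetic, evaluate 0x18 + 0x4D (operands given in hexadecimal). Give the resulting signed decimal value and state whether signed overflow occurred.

101; no overflow

0x18 = 00011000 = 24 (signed)
0x4D = 01001101 = 77 (signed)
  00011000
+ 01001101
= 01100101
Result 01100101: MSB = 0 → value 101.
Both addends are non-negative and so is the stored result: no signed overflow.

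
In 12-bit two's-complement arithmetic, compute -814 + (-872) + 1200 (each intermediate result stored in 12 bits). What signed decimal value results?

-486

-814 + (-872) = -1686 (100101101010)
-1686 + 1200 = -486 (111000011010)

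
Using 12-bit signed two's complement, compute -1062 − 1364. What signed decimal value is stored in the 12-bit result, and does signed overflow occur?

1670; overflow

-1062 → 101111011010
1364 → 010101010100
Subtract via negate-and-add: invert 010101010100 + 1 = 101010101100 (i.e. -1364).
  101111011010
+ 101010101100
= 011010000110  (discard carry-out 1)
Result 011010000110: MSB = 0 → value 1670.
Both addends (after negating the subtrahend) are negative but the stored result is non-negative: signed overflow. The true value -1062 − 1364 = -2426 lies outside [-2048, 2047].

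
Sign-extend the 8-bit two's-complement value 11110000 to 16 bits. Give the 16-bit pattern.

1111111111110000

MSB of 11110000 is 1; replicate it into the new high bits.
11111111|11110000 → 1111111111110000 (still -16).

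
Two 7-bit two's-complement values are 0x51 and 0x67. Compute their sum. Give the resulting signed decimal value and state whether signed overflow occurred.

56; overflow

0x51 = 1010001 = -47 (signed)
0x67 = 1100111 = -25 (signed)
  1010001
+ 1100111
= 0111000  (discard carry-out 1)
Result 0111000: MSB = 0 → value 56.
Both addends are negative but the stored result is non-negative: signed overflow. The true value -47 + (-25) = -72 lies outside [-64, 63].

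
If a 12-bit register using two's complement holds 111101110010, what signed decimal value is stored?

MSB is 1, so the value is negative.
Unsigned reading: 3954. Subtract 2^12 = 4096: 3954 − 4096 = -142.

-142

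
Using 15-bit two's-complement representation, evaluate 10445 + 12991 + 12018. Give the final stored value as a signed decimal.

2686

10445 + 12991 = 23436 → wraps to -9332 (101101110001100)
-9332 + 12018 = 2686 (000101001111110)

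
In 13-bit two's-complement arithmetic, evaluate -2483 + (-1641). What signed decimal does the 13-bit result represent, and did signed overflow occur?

4068; overflow

-2483 → 1011001001101
-1641 → 1100110010111
  1011001001101
+ 1100110010111
= 0111111100100  (discard carry-out 1)
Result 0111111100100: MSB = 0 → value 4068.
Both addends are negative but the stored result is non-negative: signed overflow. The true value -2483 + (-1641) = -4124 lies outside [-4096, 4095].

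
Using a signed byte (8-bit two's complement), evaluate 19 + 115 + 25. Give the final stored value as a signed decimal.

-97

19 + 115 = 134 → wraps to -122 (10000110)
-122 + 25 = -97 (10011111)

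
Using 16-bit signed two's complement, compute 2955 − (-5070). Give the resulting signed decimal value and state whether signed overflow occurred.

8025; no overflow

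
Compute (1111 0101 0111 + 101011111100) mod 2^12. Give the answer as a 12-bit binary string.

  111101010111
+ 101011111100
= 101001010011  (discard carry-out 1)

101001010011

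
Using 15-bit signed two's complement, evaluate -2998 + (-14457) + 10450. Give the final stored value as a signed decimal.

-7005

-2998 + (-14457) = -17455 → wraps to 15313 (011101111010001)
15313 + 10450 = 25763 → wraps to -7005 (110010010100011)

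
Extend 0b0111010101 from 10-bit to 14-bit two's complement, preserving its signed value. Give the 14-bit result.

MSB of 0111010101 is 0; replicate it into the new high bits.
0000|0111010101 → 00000111010101 (still 469).

00000111010101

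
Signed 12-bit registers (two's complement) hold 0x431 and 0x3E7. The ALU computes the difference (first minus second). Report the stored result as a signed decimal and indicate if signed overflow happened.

74; no overflow

0x431 = 010000110001 = 1073 (signed)
0x3E7 = 001111100111 = 999 (signed)
Subtract via negate-and-add: invert 001111100111 + 1 = 110000011001 (i.e. -999).
  010000110001
+ 110000011001
= 000001001010  (discard carry-out 1)
Result 000001001010: MSB = 0 → value 74.
Addends (after negating the subtrahend) have opposite signs, so signed overflow cannot occur.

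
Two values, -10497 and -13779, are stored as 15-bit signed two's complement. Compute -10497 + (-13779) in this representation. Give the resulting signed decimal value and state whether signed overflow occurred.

8492; overflow

-10497 → 101011011111111
-13779 → 100101000101101
  101011011111111
+ 100101000101101
= 010000100101100  (discard carry-out 1)
Result 010000100101100: MSB = 0 → value 8492.
Both addends are negative but the stored result is non-negative: signed overflow. The true value -10497 + (-13779) = -24276 lies outside [-16384, 16383].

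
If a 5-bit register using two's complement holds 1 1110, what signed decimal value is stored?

-2

MSB is 1, so the value is negative.
Unsigned reading: 30. Subtract 2^5 = 32: 30 − 32 = -2.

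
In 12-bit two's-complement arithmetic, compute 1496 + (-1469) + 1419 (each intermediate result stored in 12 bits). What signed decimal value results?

1446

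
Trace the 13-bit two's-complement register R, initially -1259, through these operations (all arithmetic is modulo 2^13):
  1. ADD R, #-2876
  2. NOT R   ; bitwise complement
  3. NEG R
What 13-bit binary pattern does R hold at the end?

0111111011010

Start: R = -1259 = 1101100010101.
R = -1259 + (-2876) = -4135; wraps to 4057 = 0111111011001
R = NOT 0111111011001 = 1000000100110 = -4058
R = −(-4058) = 4058 = 0111111011010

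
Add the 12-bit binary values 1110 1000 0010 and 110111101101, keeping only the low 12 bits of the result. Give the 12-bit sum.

  111010000010
+ 110111101101
= 110001101111  (discard carry-out 1)

110001101111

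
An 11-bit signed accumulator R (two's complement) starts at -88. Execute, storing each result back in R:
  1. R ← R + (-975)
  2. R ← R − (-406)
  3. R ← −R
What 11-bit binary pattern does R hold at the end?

Start: R = -88 = 11110101000.
R = -88 + (-975) = -1063; wraps to 985 = 01111011001
R = 985 − (-406) = 1391; wraps to -657 = 10101101111
R = −(-657) = 657 = 01010010001

01010010001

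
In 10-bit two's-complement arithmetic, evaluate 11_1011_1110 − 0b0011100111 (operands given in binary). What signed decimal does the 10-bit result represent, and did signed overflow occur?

-297; no overflow

11_1011_1110 → 1110111110 = -66 (signed)
0b0011100111 → 0011100111 = 231 (signed)
Subtract via negate-and-add: invert 0011100111 + 1 = 1100011001 (i.e. -231).
  1110111110
+ 1100011001
= 1011010111  (discard carry-out 1)
Result 1011010111: MSB = 1 → 727 − 1024 = -297.
Both addends (after negating the subtrahend) are negative and so is the stored result: no signed overflow.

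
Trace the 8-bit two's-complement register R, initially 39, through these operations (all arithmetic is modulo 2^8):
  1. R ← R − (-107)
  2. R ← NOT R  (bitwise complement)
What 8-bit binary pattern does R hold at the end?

Start: R = 39 = 00100111.
R = 39 − (-107) = 146; wraps to -110 = 10010010
R = NOT 10010010 = 01101101 = 109

01101101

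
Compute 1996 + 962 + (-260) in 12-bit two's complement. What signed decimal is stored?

1996 + 962 = 2958 → wraps to -1138 (101110001110)
-1138 + (-260) = -1398 (101010001010)

-1398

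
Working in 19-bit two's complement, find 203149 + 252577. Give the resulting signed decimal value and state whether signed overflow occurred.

203149 → 0110001100110001101
252577 → 0111101101010100001
  0110001100110001101
+ 0111101101010100001
= 1101111010000101110
Result 1101111010000101110: MSB = 1 → 455726 − 524288 = -68562.
Both addends are non-negative but the stored result is negative: signed overflow. The true value 203149 + 252577 = 455726 lies outside [-262144, 262143].

-68562; overflow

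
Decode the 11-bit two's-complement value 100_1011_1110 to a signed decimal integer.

-834

MSB is 1, so the value is negative.
Invert: 01101000001. Add 1: 01101000010 = 834. So the value is −834.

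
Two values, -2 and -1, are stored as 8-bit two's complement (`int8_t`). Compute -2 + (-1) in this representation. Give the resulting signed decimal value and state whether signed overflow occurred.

-2 → 11111110
-1 → 11111111
  11111110
+ 11111111
= 11111101  (discard carry-out 1)
Result 11111101: MSB = 1 → 253 − 256 = -3.
Both addends are negative and so is the stored result: no signed overflow.

-3; no overflow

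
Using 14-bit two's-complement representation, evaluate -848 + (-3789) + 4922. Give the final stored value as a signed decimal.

285

-848 + (-3789) = -4637 (10110111100011)
-4637 + 4922 = 285 (00000100011101)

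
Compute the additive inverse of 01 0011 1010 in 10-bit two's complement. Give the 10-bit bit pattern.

Invert: 1011000101. Add 1: 1011000110.

1011000110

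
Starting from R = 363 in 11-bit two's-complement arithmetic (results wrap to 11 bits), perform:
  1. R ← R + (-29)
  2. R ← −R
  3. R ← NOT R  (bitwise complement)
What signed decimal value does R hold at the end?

333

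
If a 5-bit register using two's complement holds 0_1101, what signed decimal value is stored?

13

MSB is 0, so the value is non-negative: 01101 = 13.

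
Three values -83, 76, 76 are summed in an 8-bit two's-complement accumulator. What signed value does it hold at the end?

69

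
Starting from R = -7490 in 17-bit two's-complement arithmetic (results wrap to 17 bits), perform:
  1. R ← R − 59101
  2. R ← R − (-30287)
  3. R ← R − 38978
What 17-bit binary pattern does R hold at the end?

Start: R = -7490 = 11110001010111110.
R = -7490 − 59101 = -66591; wraps to 64481 = 01111101111100001
R = 64481 − (-30287) = 94768; wraps to -36304 = 10111001000110000
R = -36304 − 38978 = -75282; wraps to 55790 = 01101100111101110

01101100111101110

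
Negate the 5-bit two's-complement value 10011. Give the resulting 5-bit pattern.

01101

Invert: 01100. Add 1: 01101.
Check: 10011 = -13, 01101 = 13.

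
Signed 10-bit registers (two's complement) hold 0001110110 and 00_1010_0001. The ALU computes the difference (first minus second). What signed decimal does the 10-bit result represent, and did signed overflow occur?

-43; no overflow

0001110110 = 118 (signed)
00_1010_0001 → 0010100001 = 161 (signed)
Subtract via negate-and-add: invert 0010100001 + 1 = 1101011111 (i.e. -161).
  0001110110
+ 1101011111
= 1111010101
Result 1111010101: MSB = 1 → 981 − 1024 = -43.
Addends (after negating the subtrahend) have opposite signs, so signed overflow cannot occur.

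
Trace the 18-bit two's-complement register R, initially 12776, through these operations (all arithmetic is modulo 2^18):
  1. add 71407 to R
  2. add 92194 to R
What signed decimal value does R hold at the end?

-85767

Start: R = 12776 = 000011000111101000.
R = 12776 + 71407 = 84183 = 010100100011010111
R = 84183 + 92194 = 176377; wraps to -85767 = 101011000011111001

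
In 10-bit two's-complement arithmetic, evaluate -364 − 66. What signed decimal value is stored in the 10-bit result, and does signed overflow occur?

-364 → 1010010100
66 → 0001000010
Subtract via negate-and-add: invert 0001000010 + 1 = 1110111110 (i.e. -66).
  1010010100
+ 1110111110
= 1001010010  (discard carry-out 1)
Result 1001010010: MSB = 1 → 594 − 1024 = -430.
Both addends (after negating the subtrahend) are negative and so is the stored result: no signed overflow.

-430; no overflow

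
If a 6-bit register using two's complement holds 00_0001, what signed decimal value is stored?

MSB is 0, so the value is non-negative: 000001 = 1.

1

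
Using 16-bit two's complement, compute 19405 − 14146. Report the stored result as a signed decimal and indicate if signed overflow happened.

19405 → 0100101111001101
14146 → 0011011101000010
Subtract via negate-and-add: invert 0011011101000010 + 1 = 1100100010111110 (i.e. -14146).
  0100101111001101
+ 1100100010111110
= 0001010010001011  (discard carry-out 1)
Result 0001010010001011: MSB = 0 → value 5259.
Addends (after negating the subtrahend) have opposite signs, so signed overflow cannot occur.

5259; no overflow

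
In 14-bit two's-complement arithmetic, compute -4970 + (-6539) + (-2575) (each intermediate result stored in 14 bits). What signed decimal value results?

2300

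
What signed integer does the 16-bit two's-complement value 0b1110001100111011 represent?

-7365

MSB is 1, so the value is negative.
Invert: 0001110011000100. Add 1: 0001110011000101 = 7365. So the value is −7365.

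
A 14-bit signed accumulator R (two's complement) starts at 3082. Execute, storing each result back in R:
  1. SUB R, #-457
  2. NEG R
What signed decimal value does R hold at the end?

-3539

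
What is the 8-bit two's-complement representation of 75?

01001011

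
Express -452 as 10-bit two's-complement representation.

1000111100

|-452| = 452 = 0111000100 in 10 bits.
Invert the bits: 1000111011. Add 1: 1000111100.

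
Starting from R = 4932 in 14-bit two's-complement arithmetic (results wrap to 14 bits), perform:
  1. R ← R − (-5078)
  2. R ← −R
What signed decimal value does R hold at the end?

6374

Start: R = 4932 = 01001101000100.
R = 4932 − (-5078) = 10010; wraps to -6374 = 10011100011010
R = −(-6374) = 6374 = 01100011100110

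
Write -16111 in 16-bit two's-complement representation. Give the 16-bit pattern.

1100000100010001

|-16111| = 16111 = 0011111011101111 in 16 bits.
Invert the bits: 1100000100010000. Add 1: 1100000100010001.
Check: 1100000100010001 reads as 49425 − 65536 = -16111.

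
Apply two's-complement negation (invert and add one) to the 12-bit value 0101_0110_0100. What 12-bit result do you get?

101010011100

Invert: 101010011011. Add 1: 101010011100.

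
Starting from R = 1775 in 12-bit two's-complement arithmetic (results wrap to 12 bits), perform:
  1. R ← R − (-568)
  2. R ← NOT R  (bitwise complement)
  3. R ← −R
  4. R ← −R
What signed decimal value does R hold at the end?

1752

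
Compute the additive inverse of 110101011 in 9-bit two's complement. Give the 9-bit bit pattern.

001010101

Invert: 001010100. Add 1: 001010101.
Check: 110101011 = -85, 001010101 = 85.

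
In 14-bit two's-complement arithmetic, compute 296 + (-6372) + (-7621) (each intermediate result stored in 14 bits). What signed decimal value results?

296 + (-6372) = -6076 (10100001000100)
-6076 + (-7621) = -13697 → wraps to 2687 (00101001111111)

2687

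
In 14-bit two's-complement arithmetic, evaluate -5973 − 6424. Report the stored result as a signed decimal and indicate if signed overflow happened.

-5973 → 10100010101011
6424 → 01100100011000
Subtract via negate-and-add: invert 01100100011000 + 1 = 10011011101000 (i.e. -6424).
  10100010101011
+ 10011011101000
= 00111110010011  (discard carry-out 1)
Result 00111110010011: MSB = 0 → value 3987.
Both addends (after negating the subtrahend) are negative but the stored result is non-negative: signed overflow. The true value -5973 − 6424 = -12397 lies outside [-8192, 8191].

3987; overflow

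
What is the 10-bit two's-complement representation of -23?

1111101001

|-23| = 23 = 0000010111 in 10 bits.
Invert the bits: 1111101000. Add 1: 1111101001.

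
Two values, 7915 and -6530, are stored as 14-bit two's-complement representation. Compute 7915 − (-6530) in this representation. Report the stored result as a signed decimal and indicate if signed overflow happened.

7915 → 01111011101011
-6530 → 10011001111110
Subtract via negate-and-add: invert 10011001111110 + 1 = 01100110000010 (i.e. 6530).
  01111011101011
+ 01100110000010
= 11100001101101
Result 11100001101101: MSB = 1 → 14445 − 16384 = -1939.
Both addends (after negating the subtrahend) are non-negative but the stored result is negative: signed overflow. The true value 7915 − (-6530) = 14445 lies outside [-8192, 8191].

-1939; overflow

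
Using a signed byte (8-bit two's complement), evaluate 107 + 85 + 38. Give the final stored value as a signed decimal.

-26

107 + 85 = 192 → wraps to -64 (11000000)
-64 + 38 = -26 (11100110)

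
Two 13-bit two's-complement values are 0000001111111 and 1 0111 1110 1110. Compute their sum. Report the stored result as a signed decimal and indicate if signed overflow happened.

-1939; no overflow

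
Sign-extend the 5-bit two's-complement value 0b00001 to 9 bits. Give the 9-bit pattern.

000000001

MSB of 00001 is 0; replicate it into the new high bits.
0000|00001 → 000000001 (still 1).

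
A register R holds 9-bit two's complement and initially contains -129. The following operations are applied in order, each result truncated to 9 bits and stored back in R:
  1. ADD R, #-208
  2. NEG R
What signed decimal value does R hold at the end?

-175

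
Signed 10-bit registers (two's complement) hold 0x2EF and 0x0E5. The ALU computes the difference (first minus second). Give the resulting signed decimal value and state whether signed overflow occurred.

-502; no overflow

0x2EF = 1011101111 = -273 (signed)
0x0E5 = 0011100101 = 229 (signed)
Subtract via negate-and-add: invert 0011100101 + 1 = 1100011011 (i.e. -229).
  1011101111
+ 1100011011
= 1000001010  (discard carry-out 1)
Result 1000001010: MSB = 1 → 522 − 1024 = -502.
Both addends (after negating the subtrahend) are negative and so is the stored result: no signed overflow.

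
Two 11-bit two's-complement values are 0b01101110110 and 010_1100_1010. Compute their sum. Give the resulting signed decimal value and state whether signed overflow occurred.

-448; overflow

0b01101110110 → 01101110110 = 886 (signed)
010_1100_1010 → 01011001010 = 714 (signed)
  01101110110
+ 01011001010
= 11001000000
Result 11001000000: MSB = 1 → 1600 − 2048 = -448.
Both addends are non-negative but the stored result is negative: signed overflow. The true value 886 + 714 = 1600 lies outside [-1024, 1023].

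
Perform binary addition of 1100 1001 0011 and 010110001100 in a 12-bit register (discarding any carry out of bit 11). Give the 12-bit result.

001000011111

  110010010011
+ 010110001100
= 001000011111  (discard carry-out 1)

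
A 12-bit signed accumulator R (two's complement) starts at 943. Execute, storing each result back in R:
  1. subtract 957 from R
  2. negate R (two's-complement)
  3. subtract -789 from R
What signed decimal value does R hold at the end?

803

Start: R = 943 = 001110101111.
R = 943 − 957 = -14 = 111111110010
R = −(-14) = 14 = 000000001110
R = 14 − (-789) = 803 = 001100100011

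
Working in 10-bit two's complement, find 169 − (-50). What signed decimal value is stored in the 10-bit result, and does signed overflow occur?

219; no overflow

169 → 0010101001
-50 → 1111001110
Subtract via negate-and-add: invert 1111001110 + 1 = 0000110010 (i.e. 50).
  0010101001
+ 0000110010
= 0011011011
Result 0011011011: MSB = 0 → value 219.
Both addends (after negating the subtrahend) are non-negative and so is the stored result: no signed overflow.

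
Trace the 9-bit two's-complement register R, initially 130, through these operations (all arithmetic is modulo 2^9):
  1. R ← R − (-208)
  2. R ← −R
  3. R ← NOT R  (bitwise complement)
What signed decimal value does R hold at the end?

-175

Start: R = 130 = 010000010.
R = 130 − (-208) = 338; wraps to -174 = 101010010
R = −(-174) = 174 = 010101110
R = NOT 010101110 = 101010001 = -175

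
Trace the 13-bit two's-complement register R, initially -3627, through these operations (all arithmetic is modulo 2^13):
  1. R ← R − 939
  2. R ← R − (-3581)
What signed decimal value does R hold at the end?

Start: R = -3627 = 1000111010101.
R = -3627 − 939 = -4566; wraps to 3626 = 0111000101010
R = 3626 − (-3581) = 7207; wraps to -985 = 1110000100111

-985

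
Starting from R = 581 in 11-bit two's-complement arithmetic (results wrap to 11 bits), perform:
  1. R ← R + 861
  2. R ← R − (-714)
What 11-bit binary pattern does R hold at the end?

00001101100

Start: R = 581 = 01001000101.
R = 581 + 861 = 1442; wraps to -606 = 10110100010
R = -606 − (-714) = 108 = 00001101100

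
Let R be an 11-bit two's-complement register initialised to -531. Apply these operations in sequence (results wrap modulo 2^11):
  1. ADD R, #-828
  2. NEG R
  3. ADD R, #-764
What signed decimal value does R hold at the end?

595

Start: R = -531 = 10111101101.
R = -531 + (-828) = -1359; wraps to 689 = 01010110001
R = −(689) = -689 = 10101001111
R = -689 + (-764) = -1453; wraps to 595 = 01001010011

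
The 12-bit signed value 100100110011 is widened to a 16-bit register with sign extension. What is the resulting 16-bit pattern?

MSB of 100100110011 is 1; replicate it into the new high bits.
1111|100100110011 → 1111100100110011 (still -1741).

1111100100110011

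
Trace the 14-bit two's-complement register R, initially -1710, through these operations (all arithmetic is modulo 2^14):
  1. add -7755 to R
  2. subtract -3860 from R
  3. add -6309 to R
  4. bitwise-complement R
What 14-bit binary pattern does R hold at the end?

Start: R = -1710 = 11100101010010.
R = -1710 + (-7755) = -9465; wraps to 6919 = 01101100000111
R = 6919 − (-3860) = 10779; wraps to -5605 = 10101000011011
R = -5605 + (-6309) = -11914; wraps to 4470 = 01000101110110
R = NOT 01000101110110 = 10111010001001 = -4471

10111010001001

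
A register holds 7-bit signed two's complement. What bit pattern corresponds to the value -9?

1110111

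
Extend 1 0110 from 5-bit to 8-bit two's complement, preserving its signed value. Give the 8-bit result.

11110110

MSB of 10110 is 1; replicate it into the new high bits.
111|10110 → 11110110 (still -10).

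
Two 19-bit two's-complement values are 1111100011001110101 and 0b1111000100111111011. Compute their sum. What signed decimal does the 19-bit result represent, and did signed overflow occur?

-44944; no overflow

1111100011001110101 = -14731 (signed)
0b1111000100111111011 → 1111000100111111011 = -30213 (signed)
  1111100011001110101
+ 1111000100111111011
= 1110101000001110000  (discard carry-out 1)
Result 1110101000001110000: MSB = 1 → 479344 − 524288 = -44944.
Both addends are negative and so is the stored result: no signed overflow.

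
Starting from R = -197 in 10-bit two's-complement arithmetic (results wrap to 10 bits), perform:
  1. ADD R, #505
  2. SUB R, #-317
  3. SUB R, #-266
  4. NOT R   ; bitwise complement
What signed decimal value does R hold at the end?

132

Start: R = -197 = 1100111011.
R = -197 + 505 = 308 = 0100110100
R = 308 − (-317) = 625; wraps to -399 = 1001110001
R = -399 − (-266) = -133 = 1101111011
R = NOT 1101111011 = 0010000100 = 132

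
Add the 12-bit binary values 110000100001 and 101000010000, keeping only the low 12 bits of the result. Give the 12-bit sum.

  110000100001
+ 101000010000
= 011000110001  (discard carry-out 1)

011000110001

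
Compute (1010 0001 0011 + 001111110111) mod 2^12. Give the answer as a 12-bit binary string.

111000001010

  101000010011
+ 001111110111
= 111000001010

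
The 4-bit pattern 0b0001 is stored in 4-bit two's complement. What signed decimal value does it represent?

1

MSB is 0, so the value is non-negative: 0001 = 1.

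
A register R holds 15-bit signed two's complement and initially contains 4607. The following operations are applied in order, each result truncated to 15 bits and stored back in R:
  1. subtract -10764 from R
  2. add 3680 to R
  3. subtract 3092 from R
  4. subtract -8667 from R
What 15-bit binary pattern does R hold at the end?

110000000110010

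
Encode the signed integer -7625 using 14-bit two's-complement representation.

|-7625| = 7625 = 01110111001001 in 14 bits.
Invert the bits: 10001000110110. Add 1: 10001000110111.
Check: 10001000110111 reads as 8759 − 16384 = -7625.

10001000110111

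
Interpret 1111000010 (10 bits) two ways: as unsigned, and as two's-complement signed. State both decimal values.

Unsigned: 1111000010 = 962.
Signed: MSB=1 → 962 − 1024 = -62.

unsigned = 962, signed = -62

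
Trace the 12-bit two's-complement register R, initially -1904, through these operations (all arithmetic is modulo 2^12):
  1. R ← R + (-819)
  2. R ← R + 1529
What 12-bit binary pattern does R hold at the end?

Start: R = -1904 = 100010010000.
R = -1904 + (-819) = -2723; wraps to 1373 = 010101011101
R = 1373 + 1529 = 2902; wraps to -1194 = 101101010110

101101010110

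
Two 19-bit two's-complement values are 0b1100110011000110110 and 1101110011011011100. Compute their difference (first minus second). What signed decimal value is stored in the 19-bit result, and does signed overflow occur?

0b1100110011000110110 → 1100110011000110110 = -104906 (signed)
1101110011011011100 = -71972 (signed)
Subtract via negate-and-add: invert 1101110011011011100 + 1 = 0010001100100100100 (i.e. 71972).
  1100110011000110110
+ 0010001100100100100
= 1110111111101011010
Result 1110111111101011010: MSB = 1 → 491354 − 524288 = -32934.
Addends (after negating the subtrahend) have opposite signs, so signed overflow cannot occur.

-32934; no overflow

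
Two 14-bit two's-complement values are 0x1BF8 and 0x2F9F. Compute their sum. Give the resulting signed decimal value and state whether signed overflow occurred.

0x1BF8 = 01101111111000 = 7160 (signed)
0x2F9F = 10111110011111 = -4193 (signed)
  01101111111000
+ 10111110011111
= 00101110010111  (discard carry-out 1)
Result 00101110010111: MSB = 0 → value 2967.
Addends have opposite signs, so signed overflow cannot occur.

2967; no overflow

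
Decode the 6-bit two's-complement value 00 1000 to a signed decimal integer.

8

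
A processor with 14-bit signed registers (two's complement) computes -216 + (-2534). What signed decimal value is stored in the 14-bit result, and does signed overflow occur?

-216 → 11111100101000
-2534 → 11011000011010
  11111100101000
+ 11011000011010
= 11010101000010  (discard carry-out 1)
Result 11010101000010: MSB = 1 → 13634 − 16384 = -2750.
Both addends are negative and so is the stored result: no signed overflow.

-2750; no overflow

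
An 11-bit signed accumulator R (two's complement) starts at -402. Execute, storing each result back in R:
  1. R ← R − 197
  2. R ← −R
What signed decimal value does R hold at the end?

Start: R = -402 = 11001101110.
R = -402 − 197 = -599 = 10110101001
R = −(-599) = 599 = 01001010111

599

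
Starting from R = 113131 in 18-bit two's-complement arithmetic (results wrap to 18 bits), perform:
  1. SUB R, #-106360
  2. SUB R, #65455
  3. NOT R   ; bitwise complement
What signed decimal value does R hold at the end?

108107

Start: R = 113131 = 011011100111101011.
R = 113131 − (-106360) = 219491; wraps to -42653 = 110101100101100011
R = -42653 − 65455 = -108108 = 100101100110110100
R = NOT 100101100110110100 = 011010011001001011 = 108107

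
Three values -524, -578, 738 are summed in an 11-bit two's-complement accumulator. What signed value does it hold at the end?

-524 + (-578) = -1102 → wraps to 946 (01110110010)
946 + 738 = 1684 → wraps to -364 (11010010100)

-364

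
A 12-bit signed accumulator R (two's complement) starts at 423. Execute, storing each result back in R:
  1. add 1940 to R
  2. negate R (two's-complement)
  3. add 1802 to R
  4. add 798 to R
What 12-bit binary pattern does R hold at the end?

000011101101

Start: R = 423 = 000110100111.
R = 423 + 1940 = 2363; wraps to -1733 = 100100111011
R = −(-1733) = 1733 = 011011000101
R = 1733 + 1802 = 3535; wraps to -561 = 110111001111
R = -561 + 798 = 237 = 000011101101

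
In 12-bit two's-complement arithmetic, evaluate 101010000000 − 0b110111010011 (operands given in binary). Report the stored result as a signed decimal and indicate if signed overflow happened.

101010000000 = -1408 (signed)
0b110111010011 → 110111010011 = -557 (signed)
Subtract via negate-and-add: invert 110111010011 + 1 = 001000101101 (i.e. 557).
  101010000000
+ 001000101101
= 110010101101
Result 110010101101: MSB = 1 → 3245 − 4096 = -851.
Addends (after negating the subtrahend) have opposite signs, so signed overflow cannot occur.

-851; no overflow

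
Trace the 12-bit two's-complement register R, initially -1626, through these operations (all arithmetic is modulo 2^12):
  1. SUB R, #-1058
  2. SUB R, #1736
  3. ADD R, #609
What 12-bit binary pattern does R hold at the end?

100101100001

Start: R = -1626 = 100110100110.
R = -1626 − (-1058) = -568 = 110111001000
R = -568 − 1736 = -2304; wraps to 1792 = 011100000000
R = 1792 + 609 = 2401; wraps to -1695 = 100101100001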